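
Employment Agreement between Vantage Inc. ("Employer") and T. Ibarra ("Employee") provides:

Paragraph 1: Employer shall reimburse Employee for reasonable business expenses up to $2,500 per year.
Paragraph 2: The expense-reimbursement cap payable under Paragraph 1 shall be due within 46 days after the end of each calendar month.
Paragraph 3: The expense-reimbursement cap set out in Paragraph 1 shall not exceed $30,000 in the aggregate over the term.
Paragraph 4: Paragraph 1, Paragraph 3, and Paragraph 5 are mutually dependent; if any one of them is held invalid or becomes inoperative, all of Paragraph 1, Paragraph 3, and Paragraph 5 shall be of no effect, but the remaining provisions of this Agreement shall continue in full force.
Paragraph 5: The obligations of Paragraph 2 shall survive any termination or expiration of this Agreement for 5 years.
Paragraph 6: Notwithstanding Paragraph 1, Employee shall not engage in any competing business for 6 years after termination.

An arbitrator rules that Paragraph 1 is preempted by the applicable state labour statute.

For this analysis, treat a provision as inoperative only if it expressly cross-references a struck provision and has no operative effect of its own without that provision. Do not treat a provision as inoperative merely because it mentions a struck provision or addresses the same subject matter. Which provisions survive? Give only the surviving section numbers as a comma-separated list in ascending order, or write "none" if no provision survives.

4, 6

Paragraph 1 is struck. The whole of Paragraph 2 is the payment deadline for the expense-reimbursement cap, defined by reference to Paragraph 1, so Paragraph 2 cannot stand once Paragraph 1 is removed. Paragraph 3 operates only by reference to Paragraph 1, so it falls with Paragraph 1. Paragraph 5 operates only by reference to Paragraph 2, so it falls with Paragraph 2. Paragraph 6 mentions Paragraph 1 but its own obligation stands independently of Paragraph 1, so Paragraph 6 is not affected. Paragraph 4 declares Paragraph 1, Paragraph 3, and Paragraph 5 mutually dependent; since one of them has fallen, all of them are of no effect. The remainder continues in force under Paragraph 4. That leaves Paragraph 4 and Paragraph 6 in effect.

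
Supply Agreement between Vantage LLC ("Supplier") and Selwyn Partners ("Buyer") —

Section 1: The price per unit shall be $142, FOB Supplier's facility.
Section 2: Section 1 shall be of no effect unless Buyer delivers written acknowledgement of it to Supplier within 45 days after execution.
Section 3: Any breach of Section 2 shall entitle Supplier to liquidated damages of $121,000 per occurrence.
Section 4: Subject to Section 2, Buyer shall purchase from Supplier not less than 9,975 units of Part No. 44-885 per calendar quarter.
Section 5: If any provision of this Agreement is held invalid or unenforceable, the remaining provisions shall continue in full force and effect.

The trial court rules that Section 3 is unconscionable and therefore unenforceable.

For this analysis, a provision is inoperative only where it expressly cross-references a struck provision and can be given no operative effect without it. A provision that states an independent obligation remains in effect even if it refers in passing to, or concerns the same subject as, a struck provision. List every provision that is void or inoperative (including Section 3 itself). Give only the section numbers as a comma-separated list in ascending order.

3

Section 3 is struck. No other provision's operative terms depend on Section 3. Under the severability clause in Section 5, the remaining provisions continue in force. That leaves Section 1, Section 2, Section 4, and Section 5 in effect.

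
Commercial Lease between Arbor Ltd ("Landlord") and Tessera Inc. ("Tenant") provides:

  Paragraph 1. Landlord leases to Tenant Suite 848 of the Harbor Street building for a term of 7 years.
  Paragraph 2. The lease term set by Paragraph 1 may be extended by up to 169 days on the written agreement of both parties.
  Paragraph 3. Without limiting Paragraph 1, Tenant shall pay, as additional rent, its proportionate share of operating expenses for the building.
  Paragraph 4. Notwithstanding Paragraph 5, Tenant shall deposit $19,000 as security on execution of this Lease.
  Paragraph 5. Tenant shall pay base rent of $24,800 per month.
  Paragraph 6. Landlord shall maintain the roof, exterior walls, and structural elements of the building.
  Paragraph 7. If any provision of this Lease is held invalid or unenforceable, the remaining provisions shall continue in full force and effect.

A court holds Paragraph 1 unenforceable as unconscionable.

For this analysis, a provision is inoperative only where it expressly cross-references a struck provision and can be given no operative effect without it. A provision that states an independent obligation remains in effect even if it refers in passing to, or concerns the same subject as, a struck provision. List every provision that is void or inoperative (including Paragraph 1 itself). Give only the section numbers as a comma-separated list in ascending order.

1, 2

Paragraph 1 is struck. Paragraph 2 operates only by reference to Paragraph 1, so it falls with Paragraph 1. Although Paragraph 3 refers to Paragraph 1, its operative terms do not depend on Paragraph 1, so it remains in effect. Paragraph 7 is a severability clause and preserves every provision that can still be given independent effect. That leaves Paragraph 3, Paragraph 4, Paragraph 5, Paragraph 6, and Paragraph 7 in effect.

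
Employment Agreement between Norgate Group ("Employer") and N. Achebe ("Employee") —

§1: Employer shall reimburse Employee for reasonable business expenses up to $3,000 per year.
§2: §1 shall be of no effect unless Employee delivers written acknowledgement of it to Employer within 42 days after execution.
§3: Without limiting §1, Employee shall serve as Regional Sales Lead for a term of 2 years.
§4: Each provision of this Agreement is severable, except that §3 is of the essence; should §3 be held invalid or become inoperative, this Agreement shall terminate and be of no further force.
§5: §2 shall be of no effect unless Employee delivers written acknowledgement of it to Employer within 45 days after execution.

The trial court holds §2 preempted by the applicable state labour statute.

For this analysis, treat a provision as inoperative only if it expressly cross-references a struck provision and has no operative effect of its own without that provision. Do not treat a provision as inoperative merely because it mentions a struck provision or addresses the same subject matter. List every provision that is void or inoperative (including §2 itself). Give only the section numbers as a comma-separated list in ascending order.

2, 5

§2 is struck. §5 has no operative effect of its own apart from §2 and is therefore inoperative. §4 makes §3 an essential term, but §3 is unaffected, so the severability proviso in §4 preserves the remaining provisions. §1, §3, and §4 remain in effect.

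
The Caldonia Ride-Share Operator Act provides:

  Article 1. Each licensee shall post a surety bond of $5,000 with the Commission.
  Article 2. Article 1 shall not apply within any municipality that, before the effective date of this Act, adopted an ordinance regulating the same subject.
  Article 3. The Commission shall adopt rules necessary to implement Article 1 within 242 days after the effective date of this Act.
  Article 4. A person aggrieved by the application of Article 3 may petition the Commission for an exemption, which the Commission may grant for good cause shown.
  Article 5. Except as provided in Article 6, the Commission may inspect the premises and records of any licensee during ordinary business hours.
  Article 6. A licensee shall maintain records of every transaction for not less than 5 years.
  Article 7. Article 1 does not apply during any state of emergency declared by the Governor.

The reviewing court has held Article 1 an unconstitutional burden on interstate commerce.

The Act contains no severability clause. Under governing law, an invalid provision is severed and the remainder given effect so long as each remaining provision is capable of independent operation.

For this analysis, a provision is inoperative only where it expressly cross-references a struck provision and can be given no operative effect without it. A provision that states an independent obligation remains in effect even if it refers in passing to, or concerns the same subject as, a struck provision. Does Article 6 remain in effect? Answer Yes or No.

Article 1 is struck. Article 2 operates only by reference to Article 1, so it falls with Article 1. Article 3 merely fixes the rulemaking mandate for Article 1; with Article 1 gone it has nothing to operate on and falls away. Article 7 merely fixes the emergency suspension of Article 1; with Article 1 gone it has nothing to operate on and falls away. Article 4 operates only by reference to Article 3, so it falls with Article 3. Under the stated default rule, only provisions that cannot operate independently fall away; the rest are enforced. The provisions still in force are Article 5 and Article 6. Article 6 is among the surviving provisions, so the answer is yes.

Yes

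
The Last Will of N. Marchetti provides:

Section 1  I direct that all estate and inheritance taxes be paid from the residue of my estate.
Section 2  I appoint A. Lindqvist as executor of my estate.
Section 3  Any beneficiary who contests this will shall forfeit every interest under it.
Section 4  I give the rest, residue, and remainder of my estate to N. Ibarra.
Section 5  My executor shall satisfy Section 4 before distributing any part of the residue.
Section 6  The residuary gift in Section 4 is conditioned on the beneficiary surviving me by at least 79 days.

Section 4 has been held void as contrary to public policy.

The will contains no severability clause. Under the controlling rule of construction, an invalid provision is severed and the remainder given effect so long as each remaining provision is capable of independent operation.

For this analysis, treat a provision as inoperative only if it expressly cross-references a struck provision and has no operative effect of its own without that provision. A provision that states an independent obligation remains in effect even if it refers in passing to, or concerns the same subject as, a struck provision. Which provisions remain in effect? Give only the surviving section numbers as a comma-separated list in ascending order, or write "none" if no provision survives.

Section 4 is struck. The only function of Section 5 is the priority direction for Section 4, so it cannot stand once Section 4 is removed. Section 6 operates only by reference to Section 4, so it falls with Section 4. With no severability clause, the stated default rule severs what cannot stand and enforces each remaining provision that can operate on its own. Section 1, Section 2, and Section 3 remain in effect.

1, 2, 3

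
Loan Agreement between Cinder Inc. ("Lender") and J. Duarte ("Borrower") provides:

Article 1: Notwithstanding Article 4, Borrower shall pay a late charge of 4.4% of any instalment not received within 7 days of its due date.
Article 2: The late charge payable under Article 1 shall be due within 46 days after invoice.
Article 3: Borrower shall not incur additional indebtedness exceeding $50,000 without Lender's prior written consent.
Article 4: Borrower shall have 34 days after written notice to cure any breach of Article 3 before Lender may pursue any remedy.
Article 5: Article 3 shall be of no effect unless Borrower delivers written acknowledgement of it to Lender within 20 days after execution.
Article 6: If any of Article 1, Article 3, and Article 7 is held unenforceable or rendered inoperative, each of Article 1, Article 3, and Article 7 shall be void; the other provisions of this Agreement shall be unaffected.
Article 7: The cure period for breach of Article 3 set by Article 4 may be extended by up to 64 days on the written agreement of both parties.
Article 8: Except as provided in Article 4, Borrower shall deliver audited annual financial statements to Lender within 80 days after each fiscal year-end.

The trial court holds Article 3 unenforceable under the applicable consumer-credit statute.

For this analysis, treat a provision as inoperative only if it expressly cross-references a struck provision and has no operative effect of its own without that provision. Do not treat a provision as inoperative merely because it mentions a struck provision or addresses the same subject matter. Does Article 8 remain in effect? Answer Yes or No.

Article 3 is struck. Article 4 operates only by reference to Article 3, so it falls with Article 3. Article 5 merely fixes the acknowledgement condition for Article 3; with Article 3 gone it has nothing to operate on and falls away. Article 7 has no operative effect of its own apart from Article 4 and is therefore inoperative. Although Article 8 refers to Article 4, its operative terms do not depend on Article 4, so it remains in effect. Article 6 declares Article 1, Article 3, and Article 7 mutually dependent; since one of them has fallen, all of them are of no effect. That brings down Article 1 as well. Article 2 in turn depends solely on a provision now struck and likewise falls. The remainder continues in force under Article 6. That leaves Article 6 and Article 8 in effect. Article 8 is among the surviving provisions, so the answer is yes.

Yes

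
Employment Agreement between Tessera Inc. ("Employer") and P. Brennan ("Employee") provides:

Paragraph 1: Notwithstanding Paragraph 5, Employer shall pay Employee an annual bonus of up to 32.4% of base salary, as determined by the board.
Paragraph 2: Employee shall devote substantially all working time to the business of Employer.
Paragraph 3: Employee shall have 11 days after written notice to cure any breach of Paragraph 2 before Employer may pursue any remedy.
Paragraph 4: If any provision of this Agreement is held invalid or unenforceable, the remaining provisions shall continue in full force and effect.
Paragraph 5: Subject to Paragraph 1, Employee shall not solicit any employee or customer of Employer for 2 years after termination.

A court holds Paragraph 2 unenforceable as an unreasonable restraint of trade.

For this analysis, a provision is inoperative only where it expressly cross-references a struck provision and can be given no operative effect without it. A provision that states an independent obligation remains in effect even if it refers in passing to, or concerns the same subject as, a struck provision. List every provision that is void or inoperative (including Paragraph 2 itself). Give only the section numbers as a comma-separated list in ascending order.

2, 3

Paragraph 2 is struck. Paragraph 3 operates only by reference to Paragraph 2, so it falls with Paragraph 2. Under the severability clause in Paragraph 4, the remaining provisions continue in force. The provisions still in force are Paragraph 1, Paragraph 4, and Paragraph 5.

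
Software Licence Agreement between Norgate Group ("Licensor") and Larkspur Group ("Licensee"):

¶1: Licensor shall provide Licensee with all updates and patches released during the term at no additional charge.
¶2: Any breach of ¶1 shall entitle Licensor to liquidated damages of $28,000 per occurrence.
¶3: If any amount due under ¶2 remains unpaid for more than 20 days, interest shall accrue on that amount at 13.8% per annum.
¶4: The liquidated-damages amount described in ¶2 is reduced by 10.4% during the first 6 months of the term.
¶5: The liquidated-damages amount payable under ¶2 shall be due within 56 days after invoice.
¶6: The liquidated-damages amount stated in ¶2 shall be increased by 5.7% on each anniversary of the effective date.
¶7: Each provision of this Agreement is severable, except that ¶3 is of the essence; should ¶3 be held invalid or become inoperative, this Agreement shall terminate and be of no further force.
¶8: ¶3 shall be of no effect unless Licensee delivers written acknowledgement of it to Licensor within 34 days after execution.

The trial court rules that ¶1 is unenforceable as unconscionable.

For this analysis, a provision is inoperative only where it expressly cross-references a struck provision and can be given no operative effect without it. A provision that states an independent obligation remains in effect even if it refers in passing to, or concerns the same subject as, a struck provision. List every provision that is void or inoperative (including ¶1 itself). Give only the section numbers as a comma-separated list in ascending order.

¶1 is struck. ¶2 has no operative effect of its own apart from ¶1 and is therefore inoperative. ¶3 operates only by reference to ¶2, so it falls with ¶2. ¶4 has no operative effect of its own apart from ¶2 and is therefore inoperative. The whole of ¶5 is the payment deadline for the liquidated-damages amount, defined by reference to ¶2, so ¶5 cannot stand once ¶2 is removed. ¶6 does nothing except set the escalation of the liquidated-damages amount by reference to ¶2; with ¶2 gone it has no independent effect and is inoperative. ¶8 operates only by reference to ¶3, so it falls with ¶3. ¶7 makes ¶3 an essential term, and ¶3 has been rendered inoperative by the cascade; under ¶7, the entire Agreement is therefore void. No provision of the Agreement survives.

1, 2, 3, 4, 5, 6, 7, 8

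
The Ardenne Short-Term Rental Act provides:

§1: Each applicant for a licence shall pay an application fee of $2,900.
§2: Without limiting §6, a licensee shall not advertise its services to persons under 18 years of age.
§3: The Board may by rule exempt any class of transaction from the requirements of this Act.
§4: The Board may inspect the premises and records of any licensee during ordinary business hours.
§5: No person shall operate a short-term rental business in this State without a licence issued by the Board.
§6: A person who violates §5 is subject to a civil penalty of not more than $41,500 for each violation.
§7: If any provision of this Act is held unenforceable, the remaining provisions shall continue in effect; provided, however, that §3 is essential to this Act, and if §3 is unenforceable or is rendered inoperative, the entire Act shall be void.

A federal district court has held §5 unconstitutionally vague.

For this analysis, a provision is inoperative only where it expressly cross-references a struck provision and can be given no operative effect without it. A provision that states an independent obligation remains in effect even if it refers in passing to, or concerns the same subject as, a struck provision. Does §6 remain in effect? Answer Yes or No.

No

§5 is struck. §6 has no operative effect of its own apart from §5 and is therefore inoperative. §2 mentions §6 but its own obligation stands independently of §6, so §2 is not affected. §7 makes §3 an essential term, but §3 is unaffected, so the severability proviso in §7 preserves the remaining provisions. That leaves §1, §2, §3, §4, and §7 in effect. §6 is among the inoperative provisions, so the answer is no.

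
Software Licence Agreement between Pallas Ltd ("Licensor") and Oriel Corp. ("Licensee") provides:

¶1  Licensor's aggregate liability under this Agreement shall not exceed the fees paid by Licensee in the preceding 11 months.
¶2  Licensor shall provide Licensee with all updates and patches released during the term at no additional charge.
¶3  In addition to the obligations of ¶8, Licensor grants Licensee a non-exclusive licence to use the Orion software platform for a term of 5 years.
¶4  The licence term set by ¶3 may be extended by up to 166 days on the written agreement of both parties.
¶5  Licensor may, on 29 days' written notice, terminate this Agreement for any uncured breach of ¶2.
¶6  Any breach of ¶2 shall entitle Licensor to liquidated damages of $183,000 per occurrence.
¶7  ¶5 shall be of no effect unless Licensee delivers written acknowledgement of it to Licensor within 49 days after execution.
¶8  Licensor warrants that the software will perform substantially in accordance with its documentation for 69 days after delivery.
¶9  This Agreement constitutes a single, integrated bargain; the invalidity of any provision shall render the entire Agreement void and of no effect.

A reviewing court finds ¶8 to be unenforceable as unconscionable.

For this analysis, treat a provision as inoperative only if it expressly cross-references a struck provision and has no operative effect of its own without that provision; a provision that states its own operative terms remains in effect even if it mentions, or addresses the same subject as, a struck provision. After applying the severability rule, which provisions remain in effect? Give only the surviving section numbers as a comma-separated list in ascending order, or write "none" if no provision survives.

¶8 is struck. No other provision's operative terms depend on ¶8. ¶9 provides that the Agreement is not severable, so the invalidity of any one provision voids the entire Agreement. No provision of the Agreement survives.

none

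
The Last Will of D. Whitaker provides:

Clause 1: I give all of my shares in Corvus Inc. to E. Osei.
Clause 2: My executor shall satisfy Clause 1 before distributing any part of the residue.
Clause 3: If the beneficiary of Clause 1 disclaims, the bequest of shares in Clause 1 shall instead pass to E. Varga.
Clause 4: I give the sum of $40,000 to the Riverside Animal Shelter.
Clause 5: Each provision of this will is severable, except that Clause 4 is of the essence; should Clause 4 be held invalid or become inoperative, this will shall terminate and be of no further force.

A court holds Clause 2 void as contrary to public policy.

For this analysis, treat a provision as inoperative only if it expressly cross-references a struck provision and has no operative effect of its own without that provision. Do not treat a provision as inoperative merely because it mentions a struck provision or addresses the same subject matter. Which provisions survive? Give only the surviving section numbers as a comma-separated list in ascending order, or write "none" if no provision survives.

Clause 2 is struck. Nothing else in the will is defined by reference to Clause 2. Clause 5 makes Clause 4 an essential term, but Clause 4 is unaffected, so the severability proviso in Clause 5 preserves the remaining provisions. Clause 1, Clause 3, Clause 4, and Clause 5 remain in effect.

1, 3, 4, 5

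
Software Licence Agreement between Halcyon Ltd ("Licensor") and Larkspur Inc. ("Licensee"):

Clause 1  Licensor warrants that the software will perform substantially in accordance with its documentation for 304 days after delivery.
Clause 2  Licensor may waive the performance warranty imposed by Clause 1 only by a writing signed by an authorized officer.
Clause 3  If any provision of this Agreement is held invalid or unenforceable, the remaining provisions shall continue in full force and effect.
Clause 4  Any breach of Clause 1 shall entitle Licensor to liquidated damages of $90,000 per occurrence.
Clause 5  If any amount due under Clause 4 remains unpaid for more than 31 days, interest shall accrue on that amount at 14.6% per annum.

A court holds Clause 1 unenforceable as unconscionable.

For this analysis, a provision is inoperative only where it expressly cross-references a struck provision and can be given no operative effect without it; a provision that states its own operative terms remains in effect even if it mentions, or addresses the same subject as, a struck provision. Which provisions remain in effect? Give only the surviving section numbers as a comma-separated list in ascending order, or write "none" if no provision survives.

3

Clause 1 is struck. Clause 2 merely fixes the waiver condition for Clause 1; with Clause 1 gone it has nothing to operate on and falls away. Clause 4 does nothing except set the liquidated-damages amount by reference to Clause 1; with Clause 1 gone it has no independent effect and is inoperative. Clause 5 operates only by reference to Clause 4, so it falls with Clause 4. Clause 3 is a severability clause and preserves every provision that can still be given independent effect. Only Clause 3 remains in effect.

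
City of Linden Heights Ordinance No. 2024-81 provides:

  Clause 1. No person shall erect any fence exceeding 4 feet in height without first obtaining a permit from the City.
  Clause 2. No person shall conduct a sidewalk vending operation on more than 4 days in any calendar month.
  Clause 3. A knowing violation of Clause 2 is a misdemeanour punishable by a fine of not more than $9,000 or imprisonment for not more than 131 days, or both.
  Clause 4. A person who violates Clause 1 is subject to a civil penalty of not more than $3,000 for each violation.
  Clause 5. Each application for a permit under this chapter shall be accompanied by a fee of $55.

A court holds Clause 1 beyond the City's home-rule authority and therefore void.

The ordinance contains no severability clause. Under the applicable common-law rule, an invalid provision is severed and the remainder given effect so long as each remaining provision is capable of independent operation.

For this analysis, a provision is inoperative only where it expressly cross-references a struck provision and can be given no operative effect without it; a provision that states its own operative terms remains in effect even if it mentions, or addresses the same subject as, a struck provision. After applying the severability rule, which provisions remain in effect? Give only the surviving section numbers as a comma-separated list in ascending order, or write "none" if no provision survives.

Clause 1 is struck. Clause 4 operates only by reference to Clause 1, so it falls with Clause 1. Under the stated default rule, only provisions that cannot operate independently fall away; the rest are enforced. The provisions still in force are Clause 2, Clause 3, and Clause 5.

2, 3, 5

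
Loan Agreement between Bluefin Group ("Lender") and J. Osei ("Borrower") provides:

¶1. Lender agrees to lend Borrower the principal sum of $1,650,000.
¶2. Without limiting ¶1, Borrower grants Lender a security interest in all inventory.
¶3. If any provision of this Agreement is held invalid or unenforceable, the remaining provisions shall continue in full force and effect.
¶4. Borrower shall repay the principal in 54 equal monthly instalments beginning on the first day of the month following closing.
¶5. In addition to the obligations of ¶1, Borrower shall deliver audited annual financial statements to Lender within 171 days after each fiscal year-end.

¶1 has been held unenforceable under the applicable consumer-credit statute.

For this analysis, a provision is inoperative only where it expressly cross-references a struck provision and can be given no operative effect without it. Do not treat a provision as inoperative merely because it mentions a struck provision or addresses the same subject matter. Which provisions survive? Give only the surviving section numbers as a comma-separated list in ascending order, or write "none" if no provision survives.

¶1 is struck. ¶5 mentions ¶1 but its own obligation stands independently of ¶1, so ¶5 is not affected. Although ¶2 refers to ¶1, its operative terms do not depend on ¶1, so it remains in effect. Nothing else in the Agreement is defined by reference to ¶1. ¶3 is a severability clause and preserves every provision that can still be given independent effect. The provisions still in force are ¶2, ¶3, ¶4, and ¶5.

2, 3, 4, 5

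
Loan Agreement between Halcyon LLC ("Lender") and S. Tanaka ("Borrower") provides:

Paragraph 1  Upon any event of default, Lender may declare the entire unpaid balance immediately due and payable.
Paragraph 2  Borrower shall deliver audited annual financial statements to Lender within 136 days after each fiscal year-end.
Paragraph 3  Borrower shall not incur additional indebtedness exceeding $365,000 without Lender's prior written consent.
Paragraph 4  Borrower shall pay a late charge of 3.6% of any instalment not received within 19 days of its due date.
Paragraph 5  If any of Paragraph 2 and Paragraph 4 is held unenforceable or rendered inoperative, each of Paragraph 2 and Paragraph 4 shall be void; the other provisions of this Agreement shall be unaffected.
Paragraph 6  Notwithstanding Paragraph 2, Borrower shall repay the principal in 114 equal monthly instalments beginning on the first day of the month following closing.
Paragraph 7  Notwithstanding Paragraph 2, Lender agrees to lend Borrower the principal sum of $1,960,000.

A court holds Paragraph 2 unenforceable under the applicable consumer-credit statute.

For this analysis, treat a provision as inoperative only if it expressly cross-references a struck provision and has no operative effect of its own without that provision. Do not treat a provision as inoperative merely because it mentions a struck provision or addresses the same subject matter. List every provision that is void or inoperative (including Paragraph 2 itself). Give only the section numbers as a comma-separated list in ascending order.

2, 4

Paragraph 2 is struck. Although Paragraph 6 refers to Paragraph 2, its operative terms do not depend on Paragraph 2, so it remains in effect. Paragraph 7 mentions Paragraph 2 but its own obligation stands independently of Paragraph 2, so Paragraph 7 is not affected. No other provision's operative terms depend on Paragraph 2. Paragraph 5 declares Paragraph 2 and Paragraph 4 mutually dependent; since one of them has fallen, all of them are of no effect. That brings down Paragraph 4 as well. The remainder continues in force under Paragraph 5. That leaves Paragraph 1, Paragraph 3, Paragraph 5, Paragraph 6, and Paragraph 7 in effect.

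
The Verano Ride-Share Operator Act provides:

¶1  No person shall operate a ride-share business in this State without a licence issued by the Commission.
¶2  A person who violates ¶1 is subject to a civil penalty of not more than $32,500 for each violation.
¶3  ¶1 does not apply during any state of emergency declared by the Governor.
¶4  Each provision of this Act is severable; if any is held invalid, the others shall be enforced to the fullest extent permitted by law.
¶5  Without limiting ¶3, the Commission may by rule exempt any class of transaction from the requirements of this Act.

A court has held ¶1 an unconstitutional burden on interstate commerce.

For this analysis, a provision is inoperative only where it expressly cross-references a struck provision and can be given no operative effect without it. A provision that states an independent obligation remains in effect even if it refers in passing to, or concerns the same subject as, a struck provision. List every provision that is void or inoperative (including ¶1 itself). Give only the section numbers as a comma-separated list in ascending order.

1, 2, 3

¶1 is struck. ¶2 merely fixes the civil penalty for violating ¶1; with ¶1 gone it has nothing to operate on and falls away. The only function of ¶3 is the emergency suspension of ¶1, so it cannot stand once ¶1 is removed. ¶5 mentions ¶3 but its own obligation stands independently of ¶3, so ¶5 is not affected. Under the severability clause in ¶4, the remaining provisions continue in force. The provisions still in force are ¶4 and ¶5.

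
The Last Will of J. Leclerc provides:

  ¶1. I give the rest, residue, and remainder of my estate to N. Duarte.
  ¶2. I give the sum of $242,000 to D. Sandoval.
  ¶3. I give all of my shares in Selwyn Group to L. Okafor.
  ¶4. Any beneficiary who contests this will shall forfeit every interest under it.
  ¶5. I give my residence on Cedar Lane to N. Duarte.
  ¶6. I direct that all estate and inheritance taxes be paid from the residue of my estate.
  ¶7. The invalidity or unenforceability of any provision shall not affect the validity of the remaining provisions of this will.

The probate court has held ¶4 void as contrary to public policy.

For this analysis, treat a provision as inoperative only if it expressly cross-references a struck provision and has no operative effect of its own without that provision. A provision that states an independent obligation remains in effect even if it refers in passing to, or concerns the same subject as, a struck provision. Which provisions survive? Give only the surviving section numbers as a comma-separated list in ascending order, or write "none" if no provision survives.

¶4 is struck. Nothing else in the will is defined by reference to ¶4. ¶7 is a severability clause and preserves every provision that can still be given independent effect. That leaves ¶1, ¶2, ¶3, ¶5, ¶6, and ¶7 in effect.

1, 2, 3, 5, 6, 7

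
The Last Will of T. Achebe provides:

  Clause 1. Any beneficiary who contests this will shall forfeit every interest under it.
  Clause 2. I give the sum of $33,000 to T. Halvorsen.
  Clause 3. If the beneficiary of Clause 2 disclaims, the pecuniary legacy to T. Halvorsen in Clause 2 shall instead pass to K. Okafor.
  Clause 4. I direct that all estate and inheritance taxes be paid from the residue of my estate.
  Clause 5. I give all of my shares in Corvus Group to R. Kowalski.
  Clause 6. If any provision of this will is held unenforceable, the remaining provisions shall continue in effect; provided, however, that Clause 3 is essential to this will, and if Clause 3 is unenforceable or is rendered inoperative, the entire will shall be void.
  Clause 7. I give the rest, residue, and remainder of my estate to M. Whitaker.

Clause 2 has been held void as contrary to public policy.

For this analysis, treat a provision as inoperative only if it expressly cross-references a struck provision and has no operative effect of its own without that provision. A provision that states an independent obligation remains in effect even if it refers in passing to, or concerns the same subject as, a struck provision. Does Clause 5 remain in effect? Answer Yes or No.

No

Clause 2 is struck. The only function of Clause 3 is the alternative disposition for Clause 2, so it cannot stand once Clause 2 is removed. Clause 6 makes Clause 3 an essential term, and Clause 3 has been rendered inoperative by the cascade; under Clause 6, the entire will is therefore void. No provision of the will survives. Clause 5 is among the inoperative provisions, so the answer is no.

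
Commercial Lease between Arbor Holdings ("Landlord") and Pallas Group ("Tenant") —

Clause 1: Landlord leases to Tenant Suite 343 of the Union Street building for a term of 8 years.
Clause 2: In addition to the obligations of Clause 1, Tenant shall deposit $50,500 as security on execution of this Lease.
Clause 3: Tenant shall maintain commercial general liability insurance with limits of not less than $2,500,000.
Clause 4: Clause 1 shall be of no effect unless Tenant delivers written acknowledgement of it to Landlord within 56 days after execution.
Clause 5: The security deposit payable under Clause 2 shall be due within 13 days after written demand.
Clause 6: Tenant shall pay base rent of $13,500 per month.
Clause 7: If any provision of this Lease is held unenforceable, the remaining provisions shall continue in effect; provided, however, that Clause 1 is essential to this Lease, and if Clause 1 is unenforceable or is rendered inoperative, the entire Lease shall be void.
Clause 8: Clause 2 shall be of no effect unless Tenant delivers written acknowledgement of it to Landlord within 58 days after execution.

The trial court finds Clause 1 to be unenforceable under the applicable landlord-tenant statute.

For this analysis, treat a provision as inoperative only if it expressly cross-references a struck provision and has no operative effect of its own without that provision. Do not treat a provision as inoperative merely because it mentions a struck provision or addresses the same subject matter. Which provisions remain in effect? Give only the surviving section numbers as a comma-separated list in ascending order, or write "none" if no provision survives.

Clause 1 is struck. Clause 4 merely fixes the acknowledgement condition for Clause 1; with Clause 1 gone it has nothing to operate on and falls away. Clause 7 makes Clause 1 an essential term, and Clause 1 is the provision held invalid; under Clause 7, the entire Lease is therefore void. No provision of the Lease survives.

none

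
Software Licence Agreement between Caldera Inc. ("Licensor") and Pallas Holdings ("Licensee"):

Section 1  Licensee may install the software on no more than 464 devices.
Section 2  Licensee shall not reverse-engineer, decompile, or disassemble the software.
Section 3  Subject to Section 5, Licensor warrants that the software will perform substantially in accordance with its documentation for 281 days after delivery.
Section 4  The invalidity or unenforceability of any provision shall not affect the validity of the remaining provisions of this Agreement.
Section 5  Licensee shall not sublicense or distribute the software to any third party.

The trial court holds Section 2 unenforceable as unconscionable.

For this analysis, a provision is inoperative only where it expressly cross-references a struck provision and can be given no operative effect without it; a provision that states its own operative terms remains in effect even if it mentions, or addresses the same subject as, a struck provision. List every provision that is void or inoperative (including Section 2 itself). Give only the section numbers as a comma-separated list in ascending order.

2

Section 2 is struck. No other provision's operative terms depend on Section 2. Section 4 is a severability clause and preserves every provision that can still be given independent effect. That leaves Section 1, Section 3, Section 4, and Section 5 in effect.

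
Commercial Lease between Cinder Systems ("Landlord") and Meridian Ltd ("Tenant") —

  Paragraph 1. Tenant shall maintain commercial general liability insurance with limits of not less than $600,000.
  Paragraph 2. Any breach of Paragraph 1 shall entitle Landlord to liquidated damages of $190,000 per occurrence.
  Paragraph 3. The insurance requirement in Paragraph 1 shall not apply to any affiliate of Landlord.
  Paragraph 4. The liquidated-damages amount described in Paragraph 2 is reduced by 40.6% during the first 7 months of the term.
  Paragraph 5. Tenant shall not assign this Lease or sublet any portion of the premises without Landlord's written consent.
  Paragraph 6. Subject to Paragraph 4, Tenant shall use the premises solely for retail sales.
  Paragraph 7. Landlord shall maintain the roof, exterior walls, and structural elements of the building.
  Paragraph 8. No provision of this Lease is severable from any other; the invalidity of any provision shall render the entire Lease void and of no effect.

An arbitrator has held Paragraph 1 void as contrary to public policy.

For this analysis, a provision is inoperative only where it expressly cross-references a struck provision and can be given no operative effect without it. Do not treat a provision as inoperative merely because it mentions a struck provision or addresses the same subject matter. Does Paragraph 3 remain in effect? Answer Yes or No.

No

Paragraph 1 is struck. Paragraph 2 has no operative effect of its own apart from Paragraph 1 and is therefore inoperative. Paragraph 3 has no operative effect of its own apart from Paragraph 1 and is therefore inoperative. Paragraph 4 has no operative effect of its own apart from Paragraph 2 and is therefore inoperative. Paragraph 8 provides that the Lease is not severable, so the invalidity of any one provision voids the entire Lease. No provision of the Lease survives. Paragraph 3 is among the inoperative provisions, so the answer is no.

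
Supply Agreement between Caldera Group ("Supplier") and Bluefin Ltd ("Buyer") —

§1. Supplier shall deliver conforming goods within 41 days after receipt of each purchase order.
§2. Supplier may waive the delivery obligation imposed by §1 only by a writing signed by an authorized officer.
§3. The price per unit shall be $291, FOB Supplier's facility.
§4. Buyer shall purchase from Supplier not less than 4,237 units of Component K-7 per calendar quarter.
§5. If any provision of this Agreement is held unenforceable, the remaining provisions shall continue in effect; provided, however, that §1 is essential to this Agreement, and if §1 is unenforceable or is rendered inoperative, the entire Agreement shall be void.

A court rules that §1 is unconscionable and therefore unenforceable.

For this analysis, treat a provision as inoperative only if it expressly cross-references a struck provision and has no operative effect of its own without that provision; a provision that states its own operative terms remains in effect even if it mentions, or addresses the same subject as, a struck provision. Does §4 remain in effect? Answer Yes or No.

§1 is struck. The only function of §2 is the waiver condition for §1, so it cannot stand once §1 is removed. §5 makes §1 an essential term, and §1 is the provision held invalid; under §5, the entire Agreement is therefore void. No provision of the Agreement survives. §4 is among the inoperative provisions, so the answer is no.

No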